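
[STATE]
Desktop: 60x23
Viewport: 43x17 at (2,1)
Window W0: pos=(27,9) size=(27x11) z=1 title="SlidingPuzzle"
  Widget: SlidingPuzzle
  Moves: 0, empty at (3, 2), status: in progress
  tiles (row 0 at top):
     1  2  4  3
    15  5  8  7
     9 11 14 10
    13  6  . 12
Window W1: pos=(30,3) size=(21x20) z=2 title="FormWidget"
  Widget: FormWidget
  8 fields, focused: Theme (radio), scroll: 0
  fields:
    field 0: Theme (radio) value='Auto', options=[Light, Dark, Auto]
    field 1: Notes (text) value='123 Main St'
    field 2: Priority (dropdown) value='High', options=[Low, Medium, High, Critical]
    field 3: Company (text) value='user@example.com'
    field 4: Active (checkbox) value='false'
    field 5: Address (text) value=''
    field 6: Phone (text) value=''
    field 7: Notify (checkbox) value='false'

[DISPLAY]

                                           
                                           
                            ┏━━━━━━━━━━━━━━
                            ┃ FormWidget   
                            ┠──────────────
                            ┃> Theme:      
                            ┃  Notes:      
                            ┃  Priority:   
                         ┏━━┃  Company:    
                         ┃ S┃  Active:     
                         ┠──┃  Address:    
                         ┃┌─┃  Phone:      
                         ┃│ ┃  Notify:     
                         ┃├─┃              
                         ┃│ ┃              
                         ┃├─┃              
                         ┃│ ┃              


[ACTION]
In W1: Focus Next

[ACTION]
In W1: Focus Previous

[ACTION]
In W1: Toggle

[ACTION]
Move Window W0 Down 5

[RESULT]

                                           
                                           
                            ┏━━━━━━━━━━━━━━
                            ┃ FormWidget   
                            ┠──────────────
                            ┃> Theme:      
                            ┃  Notes:      
                            ┃  Priority:   
                            ┃  Company:    
                            ┃  Active:     
                            ┃  Address:    
                         ┏━━┃  Phone:      
                         ┃ S┃  Notify:     
                         ┠──┃              
                         ┃┌─┃              
                         ┃│ ┃              
                         ┃├─┃              


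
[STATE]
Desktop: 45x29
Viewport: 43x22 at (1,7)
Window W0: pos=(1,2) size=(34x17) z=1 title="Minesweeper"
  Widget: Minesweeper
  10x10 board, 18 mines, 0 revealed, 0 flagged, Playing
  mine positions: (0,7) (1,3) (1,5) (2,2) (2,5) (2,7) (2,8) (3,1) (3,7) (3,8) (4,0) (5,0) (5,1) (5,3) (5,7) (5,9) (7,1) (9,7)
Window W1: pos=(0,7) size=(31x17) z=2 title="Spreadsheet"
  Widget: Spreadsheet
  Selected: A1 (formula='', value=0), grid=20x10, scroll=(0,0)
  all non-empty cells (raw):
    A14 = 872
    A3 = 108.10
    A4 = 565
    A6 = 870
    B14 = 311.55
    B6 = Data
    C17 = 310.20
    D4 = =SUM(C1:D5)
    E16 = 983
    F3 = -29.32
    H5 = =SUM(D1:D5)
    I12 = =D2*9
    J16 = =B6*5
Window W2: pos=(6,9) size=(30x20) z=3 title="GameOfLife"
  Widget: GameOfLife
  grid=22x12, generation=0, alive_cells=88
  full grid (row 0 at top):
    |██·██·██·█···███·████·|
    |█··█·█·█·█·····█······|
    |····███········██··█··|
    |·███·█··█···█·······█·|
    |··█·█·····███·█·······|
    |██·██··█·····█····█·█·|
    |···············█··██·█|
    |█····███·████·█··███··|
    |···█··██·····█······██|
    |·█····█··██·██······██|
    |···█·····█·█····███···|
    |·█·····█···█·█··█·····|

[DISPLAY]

━━━━━━━━━━━━━━━━━━━━━━━━━━━━━┓   ┃         
 Spreadsheet                 ┃   ┃         
─────┏━━━━━━━━━━━━━━━━━━━━━━━━━━━━┓        
A1:  ┃ GameOfLife                 ┃        
     ┠────────────────────────────┨        
-----┃Gen: 0                      ┃        
  1  ┃██·██·██·█···███·████·      ┃        
  2  ┃█··█·█·█·█·····█······      ┃        
  3  ┃····███········██··█··      ┃        
  4  ┃·███·█··█···█·······█·      ┃        
  5  ┃··█·█·····███·█·······      ┃        
  6  ┃██·██··█·····█····█·█·      ┃        
  7  ┃···············█··██·█      ┃        
  8  ┃█····███·████·█··███··      ┃        
  9  ┃···█··██·····█······██      ┃        
 10  ┃·█····█··██·██······██      ┃        
━━━━━┃···█·····█·█····███···      ┃        
     ┃·█·····█···█·█··█·····      ┃        
     ┃                            ┃        
     ┃                            ┃        
     ┃                            ┃        
     ┗━━━━━━━━━━━━━━━━━━━━━━━━━━━━┛        


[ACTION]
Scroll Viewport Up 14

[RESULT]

                                           
                                           
┏━━━━━━━━━━━━━━━━━━━━━━━━━━━━━━━━┓         
┃ Minesweeper                    ┃         
┠────────────────────────────────┨         
┃■■■■■■■■■■                      ┃         
┃■■■■■■■■■■                      ┃         
━━━━━━━━━━━━━━━━━━━━━━━━━━━━━┓   ┃         
 Spreadsheet                 ┃   ┃         
─────┏━━━━━━━━━━━━━━━━━━━━━━━━━━━━┓        
A1:  ┃ GameOfLife                 ┃        
     ┠────────────────────────────┨        
-----┃Gen: 0                      ┃        
  1  ┃██·██·██·█···███·████·      ┃        
  2  ┃█··█·█·█·█·····█······      ┃        
  3  ┃····███········██··█··      ┃        
  4  ┃·███·█··█···█·······█·      ┃        
  5  ┃··█·█·····███·█·······      ┃        
  6  ┃██·██··█·····█····█·█·      ┃        
  7  ┃···············█··██·█      ┃        
  8  ┃█····███·████·█··███··      ┃        
  9  ┃···█··██·····█······██      ┃        


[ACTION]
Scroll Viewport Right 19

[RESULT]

                                           
                                           
━━━━━━━━━━━━━━━━━━━━━━━━━━━━━━━━┓          
 Minesweeper                    ┃          
────────────────────────────────┨          
■■■■■■■■■■                      ┃          
■■■■■■■■■■                      ┃          
━━━━━━━━━━━━━━━━━━━━━━━━━━━━┓   ┃          
Spreadsheet                 ┃   ┃          
────┏━━━━━━━━━━━━━━━━━━━━━━━━━━━━┓         
1:  ┃ GameOfLife                 ┃         
    ┠────────────────────────────┨         
----┃Gen: 0                      ┃         
 1  ┃██·██·██·█···███·████·      ┃         
 2  ┃█··█·█·█·█·····█······      ┃         
 3  ┃····███········██··█··      ┃         
 4  ┃·███·█··█···█·······█·      ┃         
 5  ┃··█·█·····███·█·······      ┃         
 6  ┃██·██··█·····█····█·█·      ┃         
 7  ┃···············█··██·█      ┃         
 8  ┃█····███·████·█··███··      ┃         
 9  ┃···█··██·····█······██      ┃         


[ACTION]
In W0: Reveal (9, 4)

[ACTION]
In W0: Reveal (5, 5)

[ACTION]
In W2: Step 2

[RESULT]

                                           
                                           
━━━━━━━━━━━━━━━━━━━━━━━━━━━━━━━━┓          
 Minesweeper                    ┃          
────────────────────────────────┨          
■■■■■■■■■■                      ┃          
■■■■■■■■■■                      ┃          
━━━━━━━━━━━━━━━━━━━━━━━━━━━━┓   ┃          
Spreadsheet                 ┃   ┃          
────┏━━━━━━━━━━━━━━━━━━━━━━━━━━━━┓         
1:  ┃ GameOfLife                 ┃         
    ┠────────────────────────────┨         
----┃Gen: 2                      ┃         
 1  ┃█···████·······█████··      ┃         
 2  ┃·····█········█··███··      ┃         
 3  ┃···█··███·····███·····      ┃         
 4  ┃███···██···██████·····      ┃         
 5  ┃█···██·············█··      ┃         
 6  ┃··██··█·······█····█··      ┃         
 7  ┃██···█·██······█······      ┃         
 8  ┃····██·██·█····█······      ┃         
 9  ┃··············█··███·█      ┃         


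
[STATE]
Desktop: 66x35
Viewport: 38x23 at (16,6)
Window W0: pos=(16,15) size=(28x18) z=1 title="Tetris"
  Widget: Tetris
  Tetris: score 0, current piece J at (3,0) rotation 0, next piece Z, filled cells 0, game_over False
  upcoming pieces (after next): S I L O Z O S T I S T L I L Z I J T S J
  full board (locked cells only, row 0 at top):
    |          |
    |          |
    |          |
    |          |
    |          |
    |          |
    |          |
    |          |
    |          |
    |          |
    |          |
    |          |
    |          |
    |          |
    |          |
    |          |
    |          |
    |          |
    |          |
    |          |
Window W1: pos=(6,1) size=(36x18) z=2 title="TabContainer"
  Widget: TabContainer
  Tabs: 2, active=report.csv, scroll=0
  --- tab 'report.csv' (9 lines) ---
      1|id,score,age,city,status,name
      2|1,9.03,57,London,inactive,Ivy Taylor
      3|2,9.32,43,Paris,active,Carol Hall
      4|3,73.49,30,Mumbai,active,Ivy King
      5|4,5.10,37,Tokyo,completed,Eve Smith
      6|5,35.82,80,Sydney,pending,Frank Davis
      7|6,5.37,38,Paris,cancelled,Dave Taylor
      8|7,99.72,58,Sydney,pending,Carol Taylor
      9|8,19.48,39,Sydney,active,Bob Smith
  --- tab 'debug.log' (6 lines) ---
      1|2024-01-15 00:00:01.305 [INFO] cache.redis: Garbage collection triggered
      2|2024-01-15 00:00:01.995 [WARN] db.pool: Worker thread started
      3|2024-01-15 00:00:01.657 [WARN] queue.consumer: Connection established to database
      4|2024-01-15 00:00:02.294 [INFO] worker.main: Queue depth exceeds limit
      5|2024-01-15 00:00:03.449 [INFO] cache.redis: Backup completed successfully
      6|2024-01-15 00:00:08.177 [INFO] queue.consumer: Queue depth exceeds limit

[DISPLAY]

age,city,status,name     ┃            
,London,inactive,Ivy Tayl┃            
,Paris,active,Carol Hall ┃            
0,Mumbai,active,Ivy King ┃            
,Tokyo,completed,Eve Smit┃            
0,Sydney,pending,Frank Da┃            
,Paris,cancelled,Dave Tay┃            
8,Sydney,pending,Carol Ta┃            
9,Sydney,active,Bob Smith┃            
                         ┃━┓          
                         ┃ ┃          
                         ┃─┨          
━━━━━━━━━━━━━━━━━━━━━━━━━┛ ┃          
┃          │▓▓             ┃          
┃          │ ▓▓            ┃          
┃          │               ┃          
┃          │               ┃          
┃          │               ┃          
┃          │Score:         ┃          
┃          │0              ┃          
┃          │               ┃          
┃          │               ┃          
┃          │               ┃          


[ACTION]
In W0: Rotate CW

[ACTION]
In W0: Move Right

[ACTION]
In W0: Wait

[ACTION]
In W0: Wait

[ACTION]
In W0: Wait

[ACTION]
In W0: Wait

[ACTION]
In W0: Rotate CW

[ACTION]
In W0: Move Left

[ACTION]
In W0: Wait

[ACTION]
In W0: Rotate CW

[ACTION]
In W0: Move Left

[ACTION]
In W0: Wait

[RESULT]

age,city,status,name     ┃            
,London,inactive,Ivy Tayl┃            
,Paris,active,Carol Hall ┃            
0,Mumbai,active,Ivy King ┃            
,Tokyo,completed,Eve Smit┃            
0,Sydney,pending,Frank Da┃            
,Paris,cancelled,Dave Tay┃            
8,Sydney,pending,Carol Ta┃            
9,Sydney,active,Bob Smith┃            
                         ┃━┓          
                         ┃ ┃          
                         ┃─┨          
━━━━━━━━━━━━━━━━━━━━━━━━━┛ ┃          
┃   █      │▓▓             ┃          
┃  ██      │ ▓▓            ┃          
┃          │               ┃          
┃          │               ┃          
┃          │               ┃          
┃          │Score:         ┃          
┃          │0              ┃          
┃          │               ┃          
┃          │               ┃          
┃          │               ┃          


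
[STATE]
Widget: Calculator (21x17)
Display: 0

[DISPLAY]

                    0
┌───┬───┬───┬───┐    
│ 7 │ 8 │ 9 │ ÷ │    
├───┼───┼───┼───┤    
│ 4 │ 5 │ 6 │ × │    
├───┼───┼───┼───┤    
│ 1 │ 2 │ 3 │ - │    
├───┼───┼───┼───┤    
│ 0 │ . │ = │ + │    
├───┼───┼───┼───┤    
│ C │ MC│ MR│ M+│    
└───┴───┴───┴───┘    
                     
                     
                     
                     
                     


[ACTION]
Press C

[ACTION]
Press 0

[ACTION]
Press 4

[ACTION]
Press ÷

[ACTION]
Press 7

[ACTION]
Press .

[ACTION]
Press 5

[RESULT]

                  7.5
┌───┬───┬───┬───┐    
│ 7 │ 8 │ 9 │ ÷ │    
├───┼───┼───┼───┤    
│ 4 │ 5 │ 6 │ × │    
├───┼───┼───┼───┤    
│ 1 │ 2 │ 3 │ - │    
├───┼───┼───┼───┤    
│ 0 │ . │ = │ + │    
├───┼───┼───┼───┤    
│ C │ MC│ MR│ M+│    
└───┴───┴───┴───┘    
                     
                     
                     
                     
                     


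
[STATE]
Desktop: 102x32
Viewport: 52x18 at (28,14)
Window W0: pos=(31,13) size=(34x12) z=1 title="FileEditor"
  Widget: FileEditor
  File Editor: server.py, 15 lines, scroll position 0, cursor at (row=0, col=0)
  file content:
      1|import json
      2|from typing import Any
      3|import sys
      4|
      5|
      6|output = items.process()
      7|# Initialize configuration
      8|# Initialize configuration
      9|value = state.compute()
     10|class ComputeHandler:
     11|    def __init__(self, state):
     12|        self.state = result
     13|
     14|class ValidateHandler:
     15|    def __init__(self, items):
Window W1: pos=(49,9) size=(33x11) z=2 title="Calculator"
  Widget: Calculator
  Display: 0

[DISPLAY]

   ┃ FileEditor      ┃│ 7 │ 8 │ 9 │ ÷ │             
   ┠─────────────────┃├───┼───┼───┼───┤             
   ┃█mport json      ┃│ 4 │ 5 │ 6 │ × │             
   ┃from typing impor┃├───┼───┼───┼───┤             
   ┃import sys       ┃│ 1 │ 2 │ 3 │ - │             
   ┃                 ┗━━━━━━━━━━━━━━━━━━━━━━━━━━━━━━
   ┃                               ░┃               
   ┃output = items.process()       ░┃               
   ┃# Initialize configuration     ░┃               
   ┃# Initialize configuration     ▼┃               
   ┗━━━━━━━━━━━━━━━━━━━━━━━━━━━━━━━━┛               
                                                    
                                                    
                                                    
                                                    
                                                    
                                                    
                                                    


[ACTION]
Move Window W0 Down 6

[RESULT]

                     ┃│ 7 │ 8 │ 9 │ ÷ │             
                     ┃├───┼───┼───┼───┤             
                     ┃│ 4 │ 5 │ 6 │ × │             
                     ┃├───┼───┼───┼───┤             
                     ┃│ 1 │ 2 │ 3 │ - │             
   ┏━━━━━━━━━━━━━━━━━┗━━━━━━━━━━━━━━━━━━━━━━━━━━━━━━
   ┃ FileEditor                     ┃               
   ┠────────────────────────────────┨               
   ┃█mport json                    ▲┃               
   ┃from typing import Any         █┃               
   ┃import sys                     ░┃               
   ┃                               ░┃               
   ┃                               ░┃               
   ┃output = items.process()       ░┃               
   ┃# Initialize configuration     ░┃               
   ┃# Initialize configuration     ▼┃               
   ┗━━━━━━━━━━━━━━━━━━━━━━━━━━━━━━━━┛               
                                                    


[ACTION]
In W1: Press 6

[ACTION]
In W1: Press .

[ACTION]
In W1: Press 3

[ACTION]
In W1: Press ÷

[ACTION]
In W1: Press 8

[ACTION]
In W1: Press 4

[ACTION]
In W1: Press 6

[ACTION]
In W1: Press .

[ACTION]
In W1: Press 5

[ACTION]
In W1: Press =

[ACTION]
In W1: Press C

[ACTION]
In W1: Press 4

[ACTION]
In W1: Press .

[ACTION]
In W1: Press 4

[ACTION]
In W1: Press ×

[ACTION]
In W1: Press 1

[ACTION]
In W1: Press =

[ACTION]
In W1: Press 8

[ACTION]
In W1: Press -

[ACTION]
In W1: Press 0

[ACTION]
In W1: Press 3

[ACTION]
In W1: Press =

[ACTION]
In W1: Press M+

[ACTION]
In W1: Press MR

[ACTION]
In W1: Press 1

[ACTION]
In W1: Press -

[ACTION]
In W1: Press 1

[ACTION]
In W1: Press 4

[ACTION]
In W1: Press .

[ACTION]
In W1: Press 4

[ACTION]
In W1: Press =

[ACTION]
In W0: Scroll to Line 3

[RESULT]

                     ┃│ 7 │ 8 │ 9 │ ÷ │             
                     ┃├───┼───┼───┼───┤             
                     ┃│ 4 │ 5 │ 6 │ × │             
                     ┃├───┼───┼───┼───┤             
                     ┃│ 1 │ 2 │ 3 │ - │             
   ┏━━━━━━━━━━━━━━━━━┗━━━━━━━━━━━━━━━━━━━━━━━━━━━━━━
   ┃ FileEditor                     ┃               
   ┠────────────────────────────────┨               
   ┃import sys                     ▲┃               
   ┃                               ░┃               
   ┃                               █┃               
   ┃output = items.process()       ░┃               
   ┃# Initialize configuration     ░┃               
   ┃# Initialize configuration     ░┃               
   ┃value = state.compute()        ░┃               
   ┃class ComputeHandler:          ▼┃               
   ┗━━━━━━━━━━━━━━━━━━━━━━━━━━━━━━━━┛               
                                                    


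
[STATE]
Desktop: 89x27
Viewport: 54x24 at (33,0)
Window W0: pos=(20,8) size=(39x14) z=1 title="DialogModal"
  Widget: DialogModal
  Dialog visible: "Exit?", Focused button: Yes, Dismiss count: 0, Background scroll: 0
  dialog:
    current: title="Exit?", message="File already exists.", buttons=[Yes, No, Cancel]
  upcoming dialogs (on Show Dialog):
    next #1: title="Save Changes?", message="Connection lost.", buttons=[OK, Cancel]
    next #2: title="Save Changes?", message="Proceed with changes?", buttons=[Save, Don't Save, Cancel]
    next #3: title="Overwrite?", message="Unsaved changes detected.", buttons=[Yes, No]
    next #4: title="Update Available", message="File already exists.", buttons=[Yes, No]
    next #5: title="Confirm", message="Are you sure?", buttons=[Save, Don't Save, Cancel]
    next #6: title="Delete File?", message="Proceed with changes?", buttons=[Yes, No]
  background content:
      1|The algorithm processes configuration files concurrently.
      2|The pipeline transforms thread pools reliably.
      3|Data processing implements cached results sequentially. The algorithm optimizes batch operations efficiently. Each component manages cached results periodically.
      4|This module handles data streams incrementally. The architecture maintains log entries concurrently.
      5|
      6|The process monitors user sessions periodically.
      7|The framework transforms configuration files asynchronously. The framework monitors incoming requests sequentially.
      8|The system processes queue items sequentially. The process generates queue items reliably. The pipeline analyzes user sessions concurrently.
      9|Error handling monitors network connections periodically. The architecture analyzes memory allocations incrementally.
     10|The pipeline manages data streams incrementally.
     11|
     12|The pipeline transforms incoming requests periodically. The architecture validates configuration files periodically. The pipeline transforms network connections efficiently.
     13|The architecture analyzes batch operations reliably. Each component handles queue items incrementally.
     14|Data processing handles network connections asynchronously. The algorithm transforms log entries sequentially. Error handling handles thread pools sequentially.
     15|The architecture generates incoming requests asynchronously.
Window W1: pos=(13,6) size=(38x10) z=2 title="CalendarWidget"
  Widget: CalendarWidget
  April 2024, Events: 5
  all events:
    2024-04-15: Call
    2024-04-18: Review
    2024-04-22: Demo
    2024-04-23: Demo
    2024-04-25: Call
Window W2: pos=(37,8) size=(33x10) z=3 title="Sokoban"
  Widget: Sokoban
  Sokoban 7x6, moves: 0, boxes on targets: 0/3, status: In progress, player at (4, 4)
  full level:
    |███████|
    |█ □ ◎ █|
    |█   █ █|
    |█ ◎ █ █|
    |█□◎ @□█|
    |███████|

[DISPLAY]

                                                      
                                                      
                                                      
                                                      
                                                      
                                                      
━━━━━━━━━━━━━━━━━┓                                    
                 ┃                                    
────┏━━━━━━━━━━━━━━━━━━━━━━━━━━━━━━━┓                 
2024┃ Sokoban                       ┃                 
u   ┠───────────────────────────────┨                 
7   ┃███████                        ┃                 
4   ┃█ □ ◎ █                        ┃                 
 21 ┃█   █ █                        ┃                 
7 28┃█ ◎ █ █                        ┃                 
━━━━┃█□◎ @□█                        ┃                 
]  N┃███████                        ┃                 
────┗━━━━━━━━━━━━━━━━━━━━━━━━━━━━━━━┛                 
rocesses queue items sequ┃                            
ng monitors network conne┃                            
 manages data streams inc┃                            
━━━━━━━━━━━━━━━━━━━━━━━━━┛                            
                                                      
                                                      


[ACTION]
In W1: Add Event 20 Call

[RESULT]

                                                      
                                                      
                                                      
                                                      
                                                      
                                                      
━━━━━━━━━━━━━━━━━┓                                    
                 ┃                                    
────┏━━━━━━━━━━━━━━━━━━━━━━━━━━━━━━━┓                 
2024┃ Sokoban                       ┃                 
u   ┠───────────────────────────────┨                 
7   ┃███████                        ┃                 
4   ┃█ □ ◎ █                        ┃                 
* 21┃█   █ █                        ┃                 
7 28┃█ ◎ █ █                        ┃                 
━━━━┃█□◎ @□█                        ┃                 
]  N┃███████                        ┃                 
────┗━━━━━━━━━━━━━━━━━━━━━━━━━━━━━━━┛                 
rocesses queue items sequ┃                            
ng monitors network conne┃                            
 manages data streams inc┃                            
━━━━━━━━━━━━━━━━━━━━━━━━━┛                            
                                                      
                                                      


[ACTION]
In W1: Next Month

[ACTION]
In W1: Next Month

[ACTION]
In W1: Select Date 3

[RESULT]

                                                      
                                                      
                                                      
                                                      
                                                      
                                                      
━━━━━━━━━━━━━━━━━┓                                    
                 ┃                                    
────┏━━━━━━━━━━━━━━━━━━━━━━━━━━━━━━━┓                 
024 ┃ Sokoban                       ┃                 
u   ┠───────────────────────────────┨                 
2   ┃███████                        ┃                 
  9 ┃█ □ ◎ █                        ┃                 
6   ┃█   █ █                        ┃                 
3   ┃█ ◎ █ █                        ┃                 
━━━━┃█□◎ @□█                        ┃                 
]  N┃███████                        ┃                 
────┗━━━━━━━━━━━━━━━━━━━━━━━━━━━━━━━┛                 
rocesses queue items sequ┃                            
ng monitors network conne┃                            
 manages data streams inc┃                            
━━━━━━━━━━━━━━━━━━━━━━━━━┛                            
                                                      
                                                      


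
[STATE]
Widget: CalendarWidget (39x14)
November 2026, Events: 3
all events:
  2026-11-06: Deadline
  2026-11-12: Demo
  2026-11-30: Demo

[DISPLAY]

             November 2026             
Mo Tu We Th Fr Sa Su                   
                   1                   
 2  3  4  5  6*  7  8                  
 9 10 11 12* 13 14 15                  
16 17 18 19 20 21 22                   
23 24 25 26 27 28 29                   
30*                                    
                                       
                                       
                                       
                                       
                                       
                                       


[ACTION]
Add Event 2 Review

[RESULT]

             November 2026             
Mo Tu We Th Fr Sa Su                   
                   1                   
 2*  3  4  5  6*  7  8                 
 9 10 11 12* 13 14 15                  
16 17 18 19 20 21 22                   
23 24 25 26 27 28 29                   
30*                                    
                                       
                                       
                                       
                                       
                                       
                                       


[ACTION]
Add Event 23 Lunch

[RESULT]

             November 2026             
Mo Tu We Th Fr Sa Su                   
                   1                   
 2*  3  4  5  6*  7  8                 
 9 10 11 12* 13 14 15                  
16 17 18 19 20 21 22                   
23* 24 25 26 27 28 29                  
30*                                    
                                       
                                       
                                       
                                       
                                       
                                       


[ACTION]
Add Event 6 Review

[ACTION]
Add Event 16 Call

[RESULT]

             November 2026             
Mo Tu We Th Fr Sa Su                   
                   1                   
 2*  3  4  5  6*  7  8                 
 9 10 11 12* 13 14 15                  
16* 17 18 19 20 21 22                  
23* 24 25 26 27 28 29                  
30*                                    
                                       
                                       
                                       
                                       
                                       
                                       


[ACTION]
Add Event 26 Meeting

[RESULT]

             November 2026             
Mo Tu We Th Fr Sa Su                   
                   1                   
 2*  3  4  5  6*  7  8                 
 9 10 11 12* 13 14 15                  
16* 17 18 19 20 21 22                  
23* 24 25 26* 27 28 29                 
30*                                    
                                       
                                       
                                       
                                       
                                       
                                       


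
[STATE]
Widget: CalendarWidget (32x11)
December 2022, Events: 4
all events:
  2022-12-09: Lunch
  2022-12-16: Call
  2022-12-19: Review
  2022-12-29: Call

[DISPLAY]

         December 2022          
Mo Tu We Th Fr Sa Su            
          1  2  3  4            
 5  6  7  8  9* 10 11           
12 13 14 15 16* 17 18           
19* 20 21 22 23 24 25           
26 27 28 29* 30 31              
                                
                                
                                
                                


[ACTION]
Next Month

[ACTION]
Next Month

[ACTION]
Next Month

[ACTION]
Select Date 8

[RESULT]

           March 2023           
Mo Tu We Th Fr Sa Su            
       1  2  3  4  5            
 6  7 [ 8]  9 10 11 12          
13 14 15 16 17 18 19            
20 21 22 23 24 25 26            
27 28 29 30 31                  
                                
                                
                                
                                


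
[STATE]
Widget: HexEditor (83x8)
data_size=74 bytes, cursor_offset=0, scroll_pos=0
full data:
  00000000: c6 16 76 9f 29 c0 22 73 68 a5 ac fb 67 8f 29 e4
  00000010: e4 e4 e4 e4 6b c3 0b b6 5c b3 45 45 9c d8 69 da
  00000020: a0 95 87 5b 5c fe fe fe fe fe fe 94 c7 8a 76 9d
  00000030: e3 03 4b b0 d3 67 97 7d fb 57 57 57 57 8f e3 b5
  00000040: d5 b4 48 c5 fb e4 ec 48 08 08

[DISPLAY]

00000000  C6 16 76 9f 29 c0 22 73  68 a5 ac fb 67 8f 29 e4  |..v.)."sh...g.).|     
00000010  e4 e4 e4 e4 6b c3 0b b6  5c b3 45 45 9c d8 69 da  |....k...\.EE..i.|     
00000020  a0 95 87 5b 5c fe fe fe  fe fe fe 94 c7 8a 76 9d  |...[\.........v.|     
00000030  e3 03 4b b0 d3 67 97 7d  fb 57 57 57 57 8f e3 b5  |..K..g.}.WWWW...|     
00000040  d5 b4 48 c5 fb e4 ec 48  08 08                    |..H....H..      |     
                                                                                   
                                                                                   
                                                                                   


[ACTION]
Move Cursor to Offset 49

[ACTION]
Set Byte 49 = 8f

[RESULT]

00000000  c6 16 76 9f 29 c0 22 73  68 a5 ac fb 67 8f 29 e4  |..v.)."sh...g.).|     
00000010  e4 e4 e4 e4 6b c3 0b b6  5c b3 45 45 9c d8 69 da  |....k...\.EE..i.|     
00000020  a0 95 87 5b 5c fe fe fe  fe fe fe 94 c7 8a 76 9d  |...[\.........v.|     
00000030  e3 8F 4b b0 d3 67 97 7d  fb 57 57 57 57 8f e3 b5  |..K..g.}.WWWW...|     
00000040  d5 b4 48 c5 fb e4 ec 48  08 08                    |..H....H..      |     
                                                                                   
                                                                                   
                                                                                   


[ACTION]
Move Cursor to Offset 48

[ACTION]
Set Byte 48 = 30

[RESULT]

00000000  c6 16 76 9f 29 c0 22 73  68 a5 ac fb 67 8f 29 e4  |..v.)."sh...g.).|     
00000010  e4 e4 e4 e4 6b c3 0b b6  5c b3 45 45 9c d8 69 da  |....k...\.EE..i.|     
00000020  a0 95 87 5b 5c fe fe fe  fe fe fe 94 c7 8a 76 9d  |...[\.........v.|     
00000030  30 8f 4b b0 d3 67 97 7d  fb 57 57 57 57 8f e3 b5  |0.K..g.}.WWWW...|     
00000040  d5 b4 48 c5 fb e4 ec 48  08 08                    |..H....H..      |     
                                                                                   
                                                                                   
                                                                                   


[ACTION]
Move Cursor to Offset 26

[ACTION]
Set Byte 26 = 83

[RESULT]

00000000  c6 16 76 9f 29 c0 22 73  68 a5 ac fb 67 8f 29 e4  |..v.)."sh...g.).|     
00000010  e4 e4 e4 e4 6b c3 0b b6  5c b3 83 45 9c d8 69 da  |....k...\..E..i.|     
00000020  a0 95 87 5b 5c fe fe fe  fe fe fe 94 c7 8a 76 9d  |...[\.........v.|     
00000030  30 8f 4b b0 d3 67 97 7d  fb 57 57 57 57 8f e3 b5  |0.K..g.}.WWWW...|     
00000040  d5 b4 48 c5 fb e4 ec 48  08 08                    |..H....H..      |     
                                                                                   
                                                                                   
                                                                                   


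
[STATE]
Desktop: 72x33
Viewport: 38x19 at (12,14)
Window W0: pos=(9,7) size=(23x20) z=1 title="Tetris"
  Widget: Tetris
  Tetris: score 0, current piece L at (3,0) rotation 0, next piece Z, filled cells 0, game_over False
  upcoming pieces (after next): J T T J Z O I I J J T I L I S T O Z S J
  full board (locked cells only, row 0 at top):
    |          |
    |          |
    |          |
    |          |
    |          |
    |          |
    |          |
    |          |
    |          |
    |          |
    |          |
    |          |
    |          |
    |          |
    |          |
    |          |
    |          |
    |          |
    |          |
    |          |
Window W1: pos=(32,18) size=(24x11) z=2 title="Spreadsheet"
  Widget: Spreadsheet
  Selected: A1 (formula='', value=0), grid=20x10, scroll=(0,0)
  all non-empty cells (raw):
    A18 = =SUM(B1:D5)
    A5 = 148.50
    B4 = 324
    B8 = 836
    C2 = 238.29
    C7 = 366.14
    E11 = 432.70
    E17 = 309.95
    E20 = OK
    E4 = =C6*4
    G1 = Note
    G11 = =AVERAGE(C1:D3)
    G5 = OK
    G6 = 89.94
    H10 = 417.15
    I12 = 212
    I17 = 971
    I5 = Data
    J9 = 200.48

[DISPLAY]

        │          ┃                  
        │          ┃                  
        │Score:    ┃                  
        │0         ┃                  
        │          ┃┏━━━━━━━━━━━━━━━━━
        │          ┃┃ Spreadsheet     
        │          ┃┠─────────────────
        │          ┃┃A1:              
        │          ┃┃       A       B 
        │          ┃┃-----------------
        │          ┃┃  1      [0]     
        │          ┃┃  2        0     
━━━━━━━━━━━━━━━━━━━┛┃  3        0     
                    ┃  4        0     
                    ┗━━━━━━━━━━━━━━━━━
                                      
                                      
                                      
                                      


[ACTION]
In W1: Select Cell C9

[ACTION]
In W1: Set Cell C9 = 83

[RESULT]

        │          ┃                  
        │          ┃                  
        │Score:    ┃                  
        │0         ┃                  
        │          ┃┏━━━━━━━━━━━━━━━━━
        │          ┃┃ Spreadsheet     
        │          ┃┠─────────────────
        │          ┃┃C9: 83           
        │          ┃┃       A       B 
        │          ┃┃-----------------
        │          ┃┃  1        0     
        │          ┃┃  2        0     
━━━━━━━━━━━━━━━━━━━┛┃  3        0     
                    ┃  4        0     
                    ┗━━━━━━━━━━━━━━━━━
                                      
                                      
                                      
                                      


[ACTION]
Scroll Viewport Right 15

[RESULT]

    ┃                                 
    ┃                                 
    ┃                                 
    ┃                                 
    ┃┏━━━━━━━━━━━━━━━━━━━━━━┓         
    ┃┃ Spreadsheet          ┃         
    ┃┠──────────────────────┨         
    ┃┃C9: 83                ┃         
    ┃┃       A       B      ┃         
    ┃┃----------------------┃         
    ┃┃  1        0       0  ┃         
    ┃┃  2        0       0  ┃         
━━━━┛┃  3        0       0  ┃         
     ┃  4        0     324  ┃         
     ┗━━━━━━━━━━━━━━━━━━━━━━┛         
                                      
                                      
                                      
                                      
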